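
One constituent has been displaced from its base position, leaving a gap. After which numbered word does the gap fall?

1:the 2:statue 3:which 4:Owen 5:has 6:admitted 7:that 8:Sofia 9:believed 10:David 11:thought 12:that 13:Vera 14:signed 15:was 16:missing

14

The displaced element is "the statue" (word 2).
It is linked across 3 clause boundaries (that → Ø → that).
It functions as the direct object of "signed", so the gap sits immediately after word 14 ("signed").
Base order: Owen has admitted that Sofia believed David thought that Vera signed the statue.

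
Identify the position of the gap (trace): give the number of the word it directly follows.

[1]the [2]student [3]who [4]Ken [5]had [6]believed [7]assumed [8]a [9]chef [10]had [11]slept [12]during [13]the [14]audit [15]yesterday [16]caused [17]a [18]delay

The displaced element is "the student" (word 2).
It is linked across 1 clause boundary (Ø).
It functions as the subject of "assumed", so the gap sits immediately after word 6 ("believed").
Base order: Ken had believed that the student assumed a chef had slept during the audit yesterday.

6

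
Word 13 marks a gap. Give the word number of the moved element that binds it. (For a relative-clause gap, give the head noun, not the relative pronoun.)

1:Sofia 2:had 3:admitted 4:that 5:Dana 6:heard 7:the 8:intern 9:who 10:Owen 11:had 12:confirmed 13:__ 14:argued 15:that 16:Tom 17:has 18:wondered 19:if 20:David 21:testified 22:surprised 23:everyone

8

The gap at 13 is the subject of "argued", inside a relative clause.
The relative pronoun is "who" (word 9); it is bound by the head noun immediately before it.
Its filler is the head noun "intern", at word 8.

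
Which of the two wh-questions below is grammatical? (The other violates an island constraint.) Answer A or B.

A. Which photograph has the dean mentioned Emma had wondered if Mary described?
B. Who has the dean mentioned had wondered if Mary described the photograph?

In A, the wh-phrase is extracted from inside a wh-island (introduced by "if"), which blocks movement.
In B, the extraction path crosses only that-complement boundaries, which are transparent.
So B is grammatical.

B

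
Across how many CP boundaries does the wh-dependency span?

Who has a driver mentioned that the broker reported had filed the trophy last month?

"who" is extracted from the subject of "filed".
Boundaries crossed, outermost first: [that], [Ø] — 2 in total.

2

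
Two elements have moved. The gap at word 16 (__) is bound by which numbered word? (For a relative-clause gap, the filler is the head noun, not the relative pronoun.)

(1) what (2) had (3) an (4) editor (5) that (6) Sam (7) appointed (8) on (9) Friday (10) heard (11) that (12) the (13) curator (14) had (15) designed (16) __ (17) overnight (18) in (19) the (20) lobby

The marked gap is the direct object of "designed".
Its filler is the fronted wh-phrase "what", at word 1.
(The other dependency links word 4 to a gap after word 7.)

1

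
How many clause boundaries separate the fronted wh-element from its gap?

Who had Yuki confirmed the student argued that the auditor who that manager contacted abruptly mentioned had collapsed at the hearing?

"who" is extracted from the subject of "collapsed".
Boundaries crossed, outermost first: [Ø], [that], [Ø] — 3 in total.

3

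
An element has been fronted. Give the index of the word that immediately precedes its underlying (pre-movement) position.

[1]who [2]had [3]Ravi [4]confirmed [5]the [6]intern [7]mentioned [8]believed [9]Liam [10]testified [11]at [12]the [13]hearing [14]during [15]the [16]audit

The displaced element is "who" (word 1).
It is linked across 2 clause boundaries (Ø → Ø).
It functions as the subject of "believed", so the gap sits immediately after word 7 ("mentioned").
Base order: Ravi had confirmed the intern mentioned who believed Liam testified at the hearing during the audit.

7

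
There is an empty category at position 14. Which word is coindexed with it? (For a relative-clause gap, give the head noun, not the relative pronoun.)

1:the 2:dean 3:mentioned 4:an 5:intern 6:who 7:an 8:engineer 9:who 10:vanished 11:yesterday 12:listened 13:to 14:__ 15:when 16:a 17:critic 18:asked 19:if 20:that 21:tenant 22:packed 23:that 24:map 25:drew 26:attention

The gap at 14 is the prepositional object of "listened", inside a relative clause.
The relative pronoun is "who" (word 6); it is bound by the head noun immediately before it.
Its filler is the head noun "intern", at word 5.

5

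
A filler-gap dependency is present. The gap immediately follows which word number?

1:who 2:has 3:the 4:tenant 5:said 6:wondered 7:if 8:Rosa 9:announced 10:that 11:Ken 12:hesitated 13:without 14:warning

5

The displaced element is "who" (word 1).
It is linked across 1 clause boundary (Ø).
It functions as the subject of "wondered", so the gap sits immediately after word 5 ("said").
Base order: The tenant has said that who wondered if Rosa announced that Ken hesitated without warning.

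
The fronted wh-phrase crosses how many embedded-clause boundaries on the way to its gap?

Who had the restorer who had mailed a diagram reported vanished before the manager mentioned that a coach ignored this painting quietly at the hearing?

1

"who" is extracted from the subject of "vanished".
Boundaries crossed, outermost first: [Ø] — 1 in total.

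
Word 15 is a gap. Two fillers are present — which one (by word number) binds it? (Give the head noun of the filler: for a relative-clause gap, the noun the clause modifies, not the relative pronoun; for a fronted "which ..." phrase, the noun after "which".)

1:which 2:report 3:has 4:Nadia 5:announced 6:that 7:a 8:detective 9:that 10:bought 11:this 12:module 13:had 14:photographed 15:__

2

The marked gap is the direct object of "photographed".
Its filler is the fronted wh-phrase "which report", at word 2.
(The other dependency links word 8 to a gap after word 9.)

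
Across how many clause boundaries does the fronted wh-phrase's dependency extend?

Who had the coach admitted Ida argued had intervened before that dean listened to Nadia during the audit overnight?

2

"who" is extracted from the subject of "intervened".
Boundaries crossed, outermost first: [Ø], [Ø] — 2 in total.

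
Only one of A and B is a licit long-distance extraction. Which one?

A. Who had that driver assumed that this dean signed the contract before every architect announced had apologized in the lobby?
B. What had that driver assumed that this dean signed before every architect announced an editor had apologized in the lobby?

B

In A, the wh-phrase is extracted from inside an adjunct island (introduced by "before"), which blocks movement.
In B, the extraction path crosses only that-complement boundaries, which are transparent.
So B is grammatical.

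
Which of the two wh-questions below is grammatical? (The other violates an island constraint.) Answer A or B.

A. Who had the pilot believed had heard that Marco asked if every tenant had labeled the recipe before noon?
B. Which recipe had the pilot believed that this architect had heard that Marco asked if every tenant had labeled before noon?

A

In B, the wh-phrase is extracted from inside a wh-island (introduced by "if"), which blocks movement.
In A, the extraction path crosses only that-complement boundaries, which are transparent.
So A is grammatical.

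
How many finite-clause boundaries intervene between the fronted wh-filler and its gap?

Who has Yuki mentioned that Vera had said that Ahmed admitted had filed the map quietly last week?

3

"who" is extracted from the subject of "filed".
Boundaries crossed, outermost first: [that], [that], [Ø] — 3 in total.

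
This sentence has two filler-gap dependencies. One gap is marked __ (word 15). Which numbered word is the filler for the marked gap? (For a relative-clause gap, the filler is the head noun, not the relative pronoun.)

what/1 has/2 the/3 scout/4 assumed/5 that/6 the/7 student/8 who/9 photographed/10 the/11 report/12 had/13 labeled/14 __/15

1

The marked gap is the direct object of "labeled".
Its filler is the fronted wh-phrase "what", at word 1.
(The other dependency links word 8 to a gap after word 9.)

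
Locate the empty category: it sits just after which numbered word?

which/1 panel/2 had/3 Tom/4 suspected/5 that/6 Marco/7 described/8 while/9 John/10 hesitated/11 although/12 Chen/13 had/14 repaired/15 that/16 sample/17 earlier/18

The displaced element is "which panel" (word 2).
It is linked across 1 clause boundary (that).
It functions as the direct object of "described", so the gap sits immediately after word 8 ("described").
Base order: Tom had suspected that Marco described which panel while John hesitated although Chen had repaired that sample earlier.

8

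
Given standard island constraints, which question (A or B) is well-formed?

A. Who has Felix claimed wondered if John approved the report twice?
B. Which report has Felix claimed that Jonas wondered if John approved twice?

In B, the wh-phrase is extracted from inside a wh-island (introduced by "if"), which blocks movement.
In A, the extraction path crosses only that-complement boundaries, which are transparent.
So A is grammatical.

A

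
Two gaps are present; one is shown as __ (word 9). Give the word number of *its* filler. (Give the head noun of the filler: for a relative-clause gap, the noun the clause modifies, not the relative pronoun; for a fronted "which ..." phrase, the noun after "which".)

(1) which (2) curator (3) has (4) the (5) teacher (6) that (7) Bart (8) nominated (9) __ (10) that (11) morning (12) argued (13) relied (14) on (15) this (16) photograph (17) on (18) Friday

5

The marked gap is inside the relative clause, the direct object of "nominated".
Its filler is the head noun "teacher" (via "that"), at word 5.
(The other dependency links word 2 to a gap after word 12.)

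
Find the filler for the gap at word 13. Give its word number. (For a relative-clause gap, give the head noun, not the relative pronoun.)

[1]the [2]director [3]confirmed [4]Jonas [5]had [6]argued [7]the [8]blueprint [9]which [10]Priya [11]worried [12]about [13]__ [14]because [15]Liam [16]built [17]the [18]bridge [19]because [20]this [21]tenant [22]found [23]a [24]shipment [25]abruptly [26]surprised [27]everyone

The gap at 13 is the prepositional object of "worried", inside a relative clause.
The relative pronoun is "which" (word 9); it is bound by the head noun immediately before it.
Its filler is the head noun "blueprint", at word 8.

8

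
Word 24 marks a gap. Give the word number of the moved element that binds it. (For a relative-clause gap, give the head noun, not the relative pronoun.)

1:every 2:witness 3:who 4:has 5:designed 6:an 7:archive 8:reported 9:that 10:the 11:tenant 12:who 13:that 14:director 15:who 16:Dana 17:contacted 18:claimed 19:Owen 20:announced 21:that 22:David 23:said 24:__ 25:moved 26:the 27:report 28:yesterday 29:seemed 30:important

11

The gap at 24 is the subject of "moved", inside a relative clause.
The relative pronoun is "who" (word 12); it is bound by the head noun immediately before it.
Its filler is the head noun "tenant", at word 11.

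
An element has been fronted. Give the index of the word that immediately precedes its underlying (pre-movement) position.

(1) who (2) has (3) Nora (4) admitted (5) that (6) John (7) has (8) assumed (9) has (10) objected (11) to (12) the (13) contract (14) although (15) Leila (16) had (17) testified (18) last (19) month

8

The displaced element is "who" (word 1).
It is linked across 2 clause boundaries (that → Ø).
It functions as the subject of "objected", so the gap sits immediately after word 8 ("assumed").
Base order: Nora has admitted that John has assumed that who has objected to the contract although Leila had testified last month.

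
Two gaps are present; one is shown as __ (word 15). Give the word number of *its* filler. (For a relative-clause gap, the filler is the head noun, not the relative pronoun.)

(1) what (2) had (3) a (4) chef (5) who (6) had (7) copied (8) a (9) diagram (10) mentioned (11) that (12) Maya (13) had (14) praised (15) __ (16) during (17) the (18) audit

The marked gap is the direct object of "praised".
Its filler is the fronted wh-phrase "what", at word 1.
(The other dependency links word 4 to a gap after word 5.)

1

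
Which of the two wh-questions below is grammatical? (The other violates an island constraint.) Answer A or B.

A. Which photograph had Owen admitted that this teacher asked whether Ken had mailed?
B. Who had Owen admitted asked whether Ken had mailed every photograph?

B

In A, the wh-phrase is extracted from inside a wh-island (introduced by "whether"), which blocks movement.
In B, the extraction path crosses only that-complement boundaries, which are transparent.
So B is grammatical.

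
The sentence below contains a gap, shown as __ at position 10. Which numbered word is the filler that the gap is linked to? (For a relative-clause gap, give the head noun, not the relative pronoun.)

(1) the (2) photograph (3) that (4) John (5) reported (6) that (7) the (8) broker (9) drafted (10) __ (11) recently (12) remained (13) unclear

2

The gap at 10 is the object of "drafted", inside a relative clause.
The relative pronoun is "that" (word 3); it is bound by the head noun immediately before it.
Its filler is the head noun "photograph", at word 2.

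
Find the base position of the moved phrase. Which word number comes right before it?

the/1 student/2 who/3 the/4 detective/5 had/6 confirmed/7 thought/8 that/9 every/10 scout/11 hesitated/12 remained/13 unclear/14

The displaced element is "the student" (word 2).
It is linked across 1 clause boundary (Ø).
It functions as the subject of "thought", so the gap sits immediately after word 7 ("confirmed").
Base order: The detective had confirmed that the student thought that every scout hesitated.

7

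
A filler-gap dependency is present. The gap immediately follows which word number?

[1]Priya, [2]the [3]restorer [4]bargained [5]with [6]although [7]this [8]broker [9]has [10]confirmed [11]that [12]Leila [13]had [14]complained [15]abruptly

5

The displaced element is "Priya" (word 1).
It functions as the object of the preposition "with" of "bargained", so the gap sits immediately after word 5 ("with").
Base order: The restorer bargained with Priya although this broker has confirmed that Leila had complained abruptly.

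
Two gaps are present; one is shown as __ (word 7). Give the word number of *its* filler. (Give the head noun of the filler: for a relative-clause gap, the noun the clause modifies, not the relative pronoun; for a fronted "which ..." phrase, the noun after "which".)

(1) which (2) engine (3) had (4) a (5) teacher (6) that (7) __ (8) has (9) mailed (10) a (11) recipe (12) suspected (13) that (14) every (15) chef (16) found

The marked gap is inside the relative clause, the subject of "mailed".
Its filler is the head noun "teacher" (via "that"), at word 5.
(The other dependency links word 2 to a gap after word 16.)

5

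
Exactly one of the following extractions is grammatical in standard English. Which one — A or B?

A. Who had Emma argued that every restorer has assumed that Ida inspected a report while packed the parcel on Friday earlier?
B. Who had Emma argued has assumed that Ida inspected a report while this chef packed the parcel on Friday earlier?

B

In A, the wh-phrase is extracted from inside an adjunct island (introduced by "while"), which blocks movement.
In B, the extraction path crosses only that-complement boundaries, which are transparent.
So B is grammatical.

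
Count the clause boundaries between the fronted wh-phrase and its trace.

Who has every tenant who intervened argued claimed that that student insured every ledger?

1

"who" is extracted from the subject of "claimed".
Boundaries crossed, outermost first: [Ø] — 1 in total.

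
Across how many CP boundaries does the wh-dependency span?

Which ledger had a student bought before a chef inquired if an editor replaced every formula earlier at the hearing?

0

"which ledger" originates inside the matrix clause — no clause boundary is crossed.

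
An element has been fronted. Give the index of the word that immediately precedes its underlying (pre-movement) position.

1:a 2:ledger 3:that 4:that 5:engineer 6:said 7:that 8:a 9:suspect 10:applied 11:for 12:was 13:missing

The displaced element is "a ledger" (word 2).
It is linked across 1 clause boundary (that).
It functions as the object of the preposition "for" of "applied", so the gap sits immediately after word 11 ("for").
Base order: That engineer said that a suspect applied for a ledger.

11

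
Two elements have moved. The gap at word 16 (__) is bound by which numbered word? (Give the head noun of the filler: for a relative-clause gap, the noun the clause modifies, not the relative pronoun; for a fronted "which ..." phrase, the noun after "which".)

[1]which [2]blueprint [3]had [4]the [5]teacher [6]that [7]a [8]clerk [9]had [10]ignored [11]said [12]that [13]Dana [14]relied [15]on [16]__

2

The marked gap is the object of the preposition "on" of "relied".
Its filler is the fronted wh-phrase "which blueprint", at word 2.
(The other dependency links word 5 to a gap after word 10.)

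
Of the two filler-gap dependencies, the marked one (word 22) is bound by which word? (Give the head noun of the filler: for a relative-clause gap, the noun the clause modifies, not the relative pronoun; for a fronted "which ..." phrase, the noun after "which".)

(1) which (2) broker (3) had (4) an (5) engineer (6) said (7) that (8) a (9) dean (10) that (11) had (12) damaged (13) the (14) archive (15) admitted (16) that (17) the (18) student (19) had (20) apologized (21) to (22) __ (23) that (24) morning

The marked gap is the object of the preposition "to" of "apologized".
Its filler is the fronted wh-phrase "which broker", at word 2.
(The other dependency links word 9 to a gap after word 10.)

2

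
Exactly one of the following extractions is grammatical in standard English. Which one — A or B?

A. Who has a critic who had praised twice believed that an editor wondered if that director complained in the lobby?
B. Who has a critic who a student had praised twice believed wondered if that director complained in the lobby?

In A, the wh-phrase is extracted from inside a complex-NP island (relative clause) (introduced by "who"), which blocks movement.
In B, the extraction path crosses only that-complement boundaries, which are transparent.
So B is grammatical.

B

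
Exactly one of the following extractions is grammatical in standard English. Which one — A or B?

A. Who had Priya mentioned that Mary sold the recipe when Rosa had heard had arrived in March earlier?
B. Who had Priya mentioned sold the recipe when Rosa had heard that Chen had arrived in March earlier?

In A, the wh-phrase is extracted from inside an adjunct island (introduced by "when"), which blocks movement.
In B, the extraction path crosses only that-complement boundaries, which are transparent.
So B is grammatical.

B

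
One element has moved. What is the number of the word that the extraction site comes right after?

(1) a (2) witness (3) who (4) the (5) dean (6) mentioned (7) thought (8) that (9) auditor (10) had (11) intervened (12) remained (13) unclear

The displaced element is "a witness" (word 2).
It is linked across 1 clause boundary (Ø).
It functions as the subject of "thought", so the gap sits immediately after word 6 ("mentioned").
Base order: The dean mentioned that a witness thought that auditor had intervened.

6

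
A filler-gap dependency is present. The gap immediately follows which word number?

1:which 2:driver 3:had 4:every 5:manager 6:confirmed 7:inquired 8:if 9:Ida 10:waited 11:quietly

6

The displaced element is "which driver" (word 2).
It is linked across 1 clause boundary (Ø).
It functions as the subject of "inquired", so the gap sits immediately after word 6 ("confirmed").
Base order: Every manager had confirmed which driver inquired if Ida waited quietly.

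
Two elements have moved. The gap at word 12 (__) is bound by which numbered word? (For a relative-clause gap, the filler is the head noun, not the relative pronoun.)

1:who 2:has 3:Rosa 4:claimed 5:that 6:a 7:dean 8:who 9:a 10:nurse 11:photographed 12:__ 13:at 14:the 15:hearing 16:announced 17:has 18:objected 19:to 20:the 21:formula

7

The marked gap is inside the relative clause, the direct object of "photographed".
Its filler is the head noun "dean" (via "who"), at word 7.
(The other dependency links word 1 to a gap after word 16.)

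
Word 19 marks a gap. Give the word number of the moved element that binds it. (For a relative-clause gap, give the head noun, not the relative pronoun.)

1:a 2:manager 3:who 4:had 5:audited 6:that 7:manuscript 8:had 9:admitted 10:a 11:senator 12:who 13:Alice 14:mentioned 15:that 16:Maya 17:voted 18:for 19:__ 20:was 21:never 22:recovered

11

The gap at 19 is the prepositional object of "voted", inside a relative clause.
The relative pronoun is "who" (word 12); it is bound by the head noun immediately before it.
Its filler is the head noun "senator", at word 11.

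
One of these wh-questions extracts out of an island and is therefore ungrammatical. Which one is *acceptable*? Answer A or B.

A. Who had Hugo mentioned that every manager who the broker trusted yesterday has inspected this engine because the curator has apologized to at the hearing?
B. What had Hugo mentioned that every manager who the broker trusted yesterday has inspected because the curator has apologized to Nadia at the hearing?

In A, the wh-phrase is extracted from inside an adjunct island (introduced by "because"), which blocks movement.
In B, the extraction path crosses only that-complement boundaries, which are transparent.
So B is grammatical.

B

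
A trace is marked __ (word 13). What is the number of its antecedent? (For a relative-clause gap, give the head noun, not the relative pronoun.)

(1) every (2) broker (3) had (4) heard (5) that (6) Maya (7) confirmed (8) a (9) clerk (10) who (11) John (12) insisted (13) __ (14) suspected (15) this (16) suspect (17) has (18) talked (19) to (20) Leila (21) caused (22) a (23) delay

The gap at 13 is the subject of "suspected", inside a relative clause.
The relative pronoun is "who" (word 10); it is bound by the head noun immediately before it.
Its filler is the head noun "clerk", at word 9.

9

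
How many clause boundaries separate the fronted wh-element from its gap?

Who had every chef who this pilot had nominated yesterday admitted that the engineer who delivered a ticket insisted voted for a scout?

"who" is extracted from the subject of "voted".
Boundaries crossed, outermost first: [that], [Ø] — 2 in total.

2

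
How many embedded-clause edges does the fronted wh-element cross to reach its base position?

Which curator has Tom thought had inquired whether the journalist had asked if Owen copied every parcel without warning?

"which curator" is extracted from the subject of "inquired".
Boundaries crossed, outermost first: [Ø] — 1 in total.

1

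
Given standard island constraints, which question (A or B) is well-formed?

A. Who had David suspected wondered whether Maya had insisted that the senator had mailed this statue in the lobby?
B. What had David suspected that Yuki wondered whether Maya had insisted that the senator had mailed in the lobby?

In B, the wh-phrase is extracted from inside a wh-island (introduced by "whether"), which blocks movement.
In A, the extraction path crosses only that-complement boundaries, which are transparent.
So A is grammatical.

A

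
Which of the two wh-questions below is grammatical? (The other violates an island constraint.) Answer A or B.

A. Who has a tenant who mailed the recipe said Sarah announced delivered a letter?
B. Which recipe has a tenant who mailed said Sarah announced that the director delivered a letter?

A

In B, the wh-phrase is extracted from inside a complex-NP island (relative clause) (introduced by "who"), which blocks movement.
In A, the extraction path crosses only that-complement boundaries, which are transparent.
So A is grammatical.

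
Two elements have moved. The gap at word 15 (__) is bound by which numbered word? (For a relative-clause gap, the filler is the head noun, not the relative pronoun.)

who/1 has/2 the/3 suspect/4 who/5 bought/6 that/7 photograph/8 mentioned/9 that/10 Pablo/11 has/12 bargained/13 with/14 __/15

1

The marked gap is the object of the preposition "with" of "bargained".
Its filler is the fronted wh-phrase "who", at word 1.
(The other dependency links word 4 to a gap after word 5.)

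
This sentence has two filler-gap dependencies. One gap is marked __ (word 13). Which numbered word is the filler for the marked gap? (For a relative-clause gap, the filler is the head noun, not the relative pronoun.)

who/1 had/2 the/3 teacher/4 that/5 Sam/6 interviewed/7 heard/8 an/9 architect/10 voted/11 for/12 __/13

The marked gap is the object of the preposition "for" of "voted".
Its filler is the fronted wh-phrase "who", at word 1.
(The other dependency links word 4 to a gap after word 7.)

1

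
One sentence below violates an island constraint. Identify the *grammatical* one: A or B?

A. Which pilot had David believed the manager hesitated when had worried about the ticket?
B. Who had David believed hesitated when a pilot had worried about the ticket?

B

In A, the wh-phrase is extracted from inside an adjunct island (introduced by "when"), which blocks movement.
In B, the extraction path crosses only that-complement boundaries, which are transparent.
So B is grammatical.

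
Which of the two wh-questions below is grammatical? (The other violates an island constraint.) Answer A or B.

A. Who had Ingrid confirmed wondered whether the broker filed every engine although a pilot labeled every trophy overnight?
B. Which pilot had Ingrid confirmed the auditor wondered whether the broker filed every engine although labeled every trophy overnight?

In B, the wh-phrase is extracted from inside a wh-island (introduced by "whether"), which blocks movement.
In A, the extraction path crosses only that-complement boundaries, which are transparent.
So A is grammatical.

A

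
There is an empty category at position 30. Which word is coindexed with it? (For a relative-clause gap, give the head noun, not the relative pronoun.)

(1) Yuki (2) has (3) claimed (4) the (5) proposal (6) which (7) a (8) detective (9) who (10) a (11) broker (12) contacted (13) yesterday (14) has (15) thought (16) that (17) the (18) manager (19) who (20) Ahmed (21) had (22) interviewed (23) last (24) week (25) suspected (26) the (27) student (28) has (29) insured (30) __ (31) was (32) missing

5

The gap at 30 is the object of "insured", inside a relative clause.
The relative pronoun is "which" (word 6); it is bound by the head noun immediately before it.
Its filler is the head noun "proposal", at word 5.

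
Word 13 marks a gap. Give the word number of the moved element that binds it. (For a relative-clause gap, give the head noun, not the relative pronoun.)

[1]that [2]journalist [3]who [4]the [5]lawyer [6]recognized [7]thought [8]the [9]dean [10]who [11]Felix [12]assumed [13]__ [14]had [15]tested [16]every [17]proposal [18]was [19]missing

The gap at 13 is the subject of "tested", inside a relative clause.
The relative pronoun is "who" (word 10); it is bound by the head noun immediately before it.
Its filler is the head noun "dean", at word 9.

9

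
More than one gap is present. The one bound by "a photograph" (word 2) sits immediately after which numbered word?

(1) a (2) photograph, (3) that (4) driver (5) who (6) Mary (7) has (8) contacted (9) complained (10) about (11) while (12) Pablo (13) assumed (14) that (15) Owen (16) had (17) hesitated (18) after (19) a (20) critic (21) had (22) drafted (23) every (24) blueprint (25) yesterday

10

The displaced element is "a photograph" (word 2).
It functions as the object of the preposition "about" of "complained", so the gap sits immediately after word 10 ("about").
Base order: That driver who Mary has contacted complained about a photograph while Pablo assumed that Owen had hesitated after a critic had drafted every blueprint yesterday.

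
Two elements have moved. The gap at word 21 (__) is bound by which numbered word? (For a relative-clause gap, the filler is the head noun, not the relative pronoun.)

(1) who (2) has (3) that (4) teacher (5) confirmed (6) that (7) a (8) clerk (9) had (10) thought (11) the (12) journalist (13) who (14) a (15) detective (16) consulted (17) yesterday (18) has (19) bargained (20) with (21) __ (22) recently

1

The marked gap is the object of the preposition "with" of "bargained".
Its filler is the fronted wh-phrase "who", at word 1.
(The other dependency links word 12 to a gap after word 16.)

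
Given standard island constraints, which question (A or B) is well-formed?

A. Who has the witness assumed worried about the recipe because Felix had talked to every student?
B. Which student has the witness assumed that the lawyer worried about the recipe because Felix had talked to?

A

In B, the wh-phrase is extracted from inside an adjunct island (introduced by "because"), which blocks movement.
In A, the extraction path crosses only that-complement boundaries, which are transparent.
So A is grammatical.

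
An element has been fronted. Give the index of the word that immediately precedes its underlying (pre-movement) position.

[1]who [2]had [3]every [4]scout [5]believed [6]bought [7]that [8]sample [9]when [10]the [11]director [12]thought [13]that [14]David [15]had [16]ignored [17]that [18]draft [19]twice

5

The displaced element is "who" (word 1).
It is linked across 1 clause boundary (Ø).
It functions as the subject of "bought", so the gap sits immediately after word 5 ("believed").
Base order: Every scout had believed that who bought that sample when the director thought that David had ignored that draft twice.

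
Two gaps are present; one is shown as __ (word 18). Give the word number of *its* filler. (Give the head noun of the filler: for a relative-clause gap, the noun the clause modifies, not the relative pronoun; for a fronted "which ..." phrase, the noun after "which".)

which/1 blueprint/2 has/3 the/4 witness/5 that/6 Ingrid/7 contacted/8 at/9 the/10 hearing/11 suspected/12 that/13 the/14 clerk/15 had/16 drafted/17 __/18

2

The marked gap is the direct object of "drafted".
Its filler is the fronted wh-phrase "which blueprint", at word 2.
(The other dependency links word 5 to a gap after word 8.)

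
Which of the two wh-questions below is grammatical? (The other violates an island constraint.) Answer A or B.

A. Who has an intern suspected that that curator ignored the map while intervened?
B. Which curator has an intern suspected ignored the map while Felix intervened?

B

In A, the wh-phrase is extracted from inside an adjunct island (introduced by "while"), which blocks movement.
In B, the extraction path crosses only that-complement boundaries, which are transparent.
So B is grammatical.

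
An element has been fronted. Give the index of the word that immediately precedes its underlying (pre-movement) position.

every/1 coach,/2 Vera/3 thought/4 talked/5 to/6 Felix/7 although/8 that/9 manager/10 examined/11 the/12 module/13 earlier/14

The displaced element is "every coach" (word 2).
It is linked across 1 clause boundary (Ø).
It functions as the subject of "talked", so the gap sits immediately after word 4 ("thought").
Base order: Vera thought that every coach talked to Felix although that manager examined the module earlier.

4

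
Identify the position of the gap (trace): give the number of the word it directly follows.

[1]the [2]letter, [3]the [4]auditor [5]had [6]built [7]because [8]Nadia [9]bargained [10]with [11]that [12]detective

6

The displaced element is "the letter" (word 2).
It functions as the direct object of "built", so the gap sits immediately after word 6 ("built").
Base order: The auditor had built the letter because Nadia bargained with that detective.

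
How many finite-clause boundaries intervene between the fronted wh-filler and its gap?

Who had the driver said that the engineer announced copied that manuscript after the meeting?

"who" is extracted from the subject of "copied".
Boundaries crossed, outermost first: [that], [Ø] — 2 in total.

2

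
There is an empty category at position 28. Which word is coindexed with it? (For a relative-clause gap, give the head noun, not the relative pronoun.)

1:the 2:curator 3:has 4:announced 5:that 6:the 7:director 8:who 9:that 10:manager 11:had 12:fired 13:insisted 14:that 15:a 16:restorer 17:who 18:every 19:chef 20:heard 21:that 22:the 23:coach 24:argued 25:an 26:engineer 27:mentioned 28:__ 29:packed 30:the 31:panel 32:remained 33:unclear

16

The gap at 28 is the subject of "packed", inside a relative clause.
The relative pronoun is "who" (word 17); it is bound by the head noun immediately before it.
Its filler is the head noun "restorer", at word 16.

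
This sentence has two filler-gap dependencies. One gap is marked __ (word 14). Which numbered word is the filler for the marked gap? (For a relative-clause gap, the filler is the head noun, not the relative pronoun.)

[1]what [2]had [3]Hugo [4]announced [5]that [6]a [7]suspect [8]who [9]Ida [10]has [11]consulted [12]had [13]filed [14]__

1

The marked gap is the direct object of "filed".
Its filler is the fronted wh-phrase "what", at word 1.
(The other dependency links word 7 to a gap after word 11.)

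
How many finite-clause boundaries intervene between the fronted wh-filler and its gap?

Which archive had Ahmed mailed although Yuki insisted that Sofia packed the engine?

"which archive" originates inside the matrix clause — no clause boundary is crossed.

0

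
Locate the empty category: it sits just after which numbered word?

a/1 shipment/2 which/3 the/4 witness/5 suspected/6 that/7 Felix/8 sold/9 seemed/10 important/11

9

The displaced element is "a shipment" (word 2).
It is linked across 1 clause boundary (that).
It functions as the direct object of "sold", so the gap sits immediately after word 9 ("sold").
Base order: The witness suspected that Felix sold a shipment.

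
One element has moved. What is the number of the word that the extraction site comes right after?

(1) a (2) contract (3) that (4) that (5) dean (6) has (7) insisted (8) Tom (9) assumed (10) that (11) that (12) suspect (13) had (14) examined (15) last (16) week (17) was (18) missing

14

The displaced element is "a contract" (word 2).
It is linked across 2 clause boundaries (Ø → that).
It functions as the direct object of "examined", so the gap sits immediately after word 14 ("examined").
Base order: That dean has insisted Tom assumed that that suspect had examined a contract last week.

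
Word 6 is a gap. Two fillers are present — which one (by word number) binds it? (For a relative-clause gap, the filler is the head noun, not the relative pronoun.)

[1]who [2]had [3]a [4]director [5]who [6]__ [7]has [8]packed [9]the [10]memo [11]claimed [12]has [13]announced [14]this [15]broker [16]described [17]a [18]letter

4

The marked gap is inside the relative clause, the subject of "packed".
Its filler is the head noun "director" (via "who"), at word 4.
(The other dependency links word 1 to a gap after word 11.)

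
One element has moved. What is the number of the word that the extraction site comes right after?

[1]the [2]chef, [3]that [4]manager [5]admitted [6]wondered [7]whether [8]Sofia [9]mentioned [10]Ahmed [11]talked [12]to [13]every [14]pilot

5

The displaced element is "the chef" (word 2).
It is linked across 1 clause boundary (Ø).
It functions as the subject of "wondered", so the gap sits immediately after word 5 ("admitted").
Base order: That manager admitted the chef wondered whether Sofia mentioned Ahmed talked to every pilot.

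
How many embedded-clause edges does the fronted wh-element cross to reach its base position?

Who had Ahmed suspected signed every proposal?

1

"who" is extracted from the subject of "signed".
Boundaries crossed, outermost first: [Ø] — 1 in total.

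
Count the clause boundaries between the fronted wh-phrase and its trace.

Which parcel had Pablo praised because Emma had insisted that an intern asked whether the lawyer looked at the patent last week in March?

"which parcel" originates inside the matrix clause — no clause boundary is crossed.

0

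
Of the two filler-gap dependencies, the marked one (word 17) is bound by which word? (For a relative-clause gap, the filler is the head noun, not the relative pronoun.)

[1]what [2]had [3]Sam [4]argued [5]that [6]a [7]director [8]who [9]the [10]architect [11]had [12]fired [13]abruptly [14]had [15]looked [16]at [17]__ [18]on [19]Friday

The marked gap is the object of the preposition "at" of "looked".
Its filler is the fronted wh-phrase "what", at word 1.
(The other dependency links word 7 to a gap after word 12.)

1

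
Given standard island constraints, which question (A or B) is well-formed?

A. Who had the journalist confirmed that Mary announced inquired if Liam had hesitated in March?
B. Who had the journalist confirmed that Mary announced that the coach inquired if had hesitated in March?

In B, the wh-phrase is extracted from inside a wh-island (introduced by "if"), which blocks movement.
In A, the extraction path crosses only that-complement boundaries, which are transparent.
So A is grammatical.

A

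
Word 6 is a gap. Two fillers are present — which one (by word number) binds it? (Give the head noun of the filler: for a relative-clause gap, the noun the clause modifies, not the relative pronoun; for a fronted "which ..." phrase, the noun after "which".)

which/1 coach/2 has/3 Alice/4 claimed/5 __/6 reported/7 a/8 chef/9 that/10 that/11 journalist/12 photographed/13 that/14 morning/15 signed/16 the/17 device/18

The marked gap is the subject of "reported".
Its filler is the fronted wh-phrase "which coach", at word 2.
(The other dependency links word 9 to a gap after word 13.)

2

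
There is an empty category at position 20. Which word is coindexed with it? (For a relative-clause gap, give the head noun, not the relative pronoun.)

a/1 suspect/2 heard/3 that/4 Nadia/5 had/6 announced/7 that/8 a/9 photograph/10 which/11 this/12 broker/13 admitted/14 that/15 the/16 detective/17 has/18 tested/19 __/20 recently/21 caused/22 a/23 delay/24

The gap at 20 is the object of "tested", inside a relative clause.
The relative pronoun is "which" (word 11); it is bound by the head noun immediately before it.
Its filler is the head noun "photograph", at word 10.

10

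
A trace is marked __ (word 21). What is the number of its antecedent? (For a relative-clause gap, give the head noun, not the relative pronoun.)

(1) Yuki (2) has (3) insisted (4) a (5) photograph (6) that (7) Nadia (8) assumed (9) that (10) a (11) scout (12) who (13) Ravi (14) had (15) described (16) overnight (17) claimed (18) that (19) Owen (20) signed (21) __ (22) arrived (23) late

The gap at 21 is the object of "signed", inside a relative clause.
The relative pronoun is "that" (word 6); it is bound by the head noun immediately before it.
Its filler is the head noun "photograph", at word 5.

5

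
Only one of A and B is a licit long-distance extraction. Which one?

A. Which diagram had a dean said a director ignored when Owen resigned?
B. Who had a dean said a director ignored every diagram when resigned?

A

In B, the wh-phrase is extracted from inside an adjunct island (introduced by "when"), which blocks movement.
In A, the extraction path crosses only that-complement boundaries, which are transparent.
So A is grammatical.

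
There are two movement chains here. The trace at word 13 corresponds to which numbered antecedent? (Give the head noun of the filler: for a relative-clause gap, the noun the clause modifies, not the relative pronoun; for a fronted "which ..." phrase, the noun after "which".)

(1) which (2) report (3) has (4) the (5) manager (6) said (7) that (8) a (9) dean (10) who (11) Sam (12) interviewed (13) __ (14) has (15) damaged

The marked gap is inside the relative clause, the direct object of "interviewed".
Its filler is the head noun "dean" (via "who"), at word 9.
(The other dependency links word 2 to a gap after word 15.)

9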